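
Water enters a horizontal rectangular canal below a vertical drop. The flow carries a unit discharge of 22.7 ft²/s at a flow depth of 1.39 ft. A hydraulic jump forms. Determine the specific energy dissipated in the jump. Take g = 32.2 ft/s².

V₁ = q/y₁ = 22.7/1.39 = 16.3 ft/s. Fr₁ = V₁/√(g·y₁) = 16.3/√(32.2×1.39) = 2.44.
Conjugate-depth relation: y₂/y₁ = ½[√(1 + 8Fr₁²) − 1] = ½[√48.67 − 1] = 2.99.
y₂ = 2.99 × 1.39 = 4.15 ft.
V₂ = q/y₂ = 22.7/4.15 = 5.47 ft/s. E₁ = y₁ + V₁²/2g = 5.53 ft; E₂ = y₂ + V₂²/2g = 4.62 ft. ΔE = E₁ − E₂ = 0.914 ft.

ΔE = 0.914 ft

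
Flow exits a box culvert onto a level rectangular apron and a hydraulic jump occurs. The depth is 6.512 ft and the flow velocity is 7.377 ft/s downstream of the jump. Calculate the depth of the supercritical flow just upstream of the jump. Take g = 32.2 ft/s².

Fr₂ = V₂/√(g·y₂) = 7.377/√(32.2×6.512) = 0.5094.
The Bélanger relation is symmetric: y₁/y₂ = ½[√(1 + 8Fr₂²) − 1] = ½[√3.0762 − 1] = 0.3770.
y₁ = 0.3770 × 6.512 = 2.455 ft.

y₁ = 2.455 ft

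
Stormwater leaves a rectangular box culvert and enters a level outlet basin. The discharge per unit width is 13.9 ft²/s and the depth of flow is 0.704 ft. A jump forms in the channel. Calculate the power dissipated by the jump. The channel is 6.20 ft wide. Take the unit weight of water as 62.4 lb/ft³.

V₁ = q/y₁ = 13.9/0.704 = 19.7 ft/s. Fr₁ = V₁/√(g·y₁) = 19.7/√(32.2×0.704) = 4.15.
By Bélanger, y₂/y₁ = ½[√(1 + 8Fr₁²) − 1] = ½[√138.6 − 1] = 5.39.
y₂ = 5.39 × 0.704 = 3.79 ft.
V₂ = q/y₂ = 13.9/3.79 = 3.67 ft/s. E₁ = y₁ + V₁²/2g = 6.76 ft; E₂ = y₂ + V₂²/2g = 4.00 ft. ΔE = E₁ − E₂ = 2.76 ft.
Q = q·b = 13.9 × 6.20 = 86.2 cfs. P = γ·Q·ΔE/550 = 62.4 × 86.2 × 2.76 / 550 = 27.0 hp.

P = 27.0 hp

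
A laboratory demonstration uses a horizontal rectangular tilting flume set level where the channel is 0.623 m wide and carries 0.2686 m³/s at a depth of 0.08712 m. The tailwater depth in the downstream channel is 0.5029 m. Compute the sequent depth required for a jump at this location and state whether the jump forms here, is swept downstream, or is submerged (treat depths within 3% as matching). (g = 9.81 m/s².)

y₂ = 0.6174 m; the jump is swept downstream

q = Q/b = 0.2686/0.623 = 0.4311 m²/s; V₁ = q/y₁ = 4.949 m/s. Fr₁ = V₁/√(g·y₁) = 5.353.
Bélanger equation: y₂/y₁ = ½[√(1 + 8Fr₁²) − 1] = ½[√230.25 − 1] = 7.087.
y₂ = 7.087 × 0.08712 = 0.6174 m.
Tailwater y_tw = 0.5029 m: y_tw < y₂, so the jump is swept downstream.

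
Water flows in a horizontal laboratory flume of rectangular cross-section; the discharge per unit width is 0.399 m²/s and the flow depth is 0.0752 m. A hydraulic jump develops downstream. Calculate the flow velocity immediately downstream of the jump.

V₂ = 0.643 m/s

V₁ = q/y₁ = 0.399/0.0752 = 5.31 m/s. Fr₁ = V₁/√(g·y₁) = 5.31/√(9.81×0.0752) = 6.18.
Conjugate-depth relation: y₂/y₁ = ½[√(1 + 8Fr₁²) − 1] = ½[√306.3 − 1] = 8.25.
y₂ = 8.25 × 0.0752 = 0.620 m.
V₂ = q/y₂ = 0.399/0.620 = 0.643 m/s.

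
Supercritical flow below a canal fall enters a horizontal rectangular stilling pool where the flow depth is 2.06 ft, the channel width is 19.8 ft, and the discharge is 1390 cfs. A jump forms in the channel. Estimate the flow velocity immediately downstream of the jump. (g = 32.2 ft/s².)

V₂ = 6.27 ft/s

q = Q/b = 1390/19.8 = 70.2 ft²/s; V₁ = q/y₁ = 34.1 ft/s. Fr₁ = V₁/√(g·y₁) = 4.18.
Bélanger equation: y₂/y₁ = ½[√(1 + 8Fr₁²) − 1] = ½[√141.1 − 1] = 5.44.
y₂ = 5.44 × 2.06 = 11.2 ft.
V₂ = q/y₂ = 70.2/11.2 = 6.27 ft/s.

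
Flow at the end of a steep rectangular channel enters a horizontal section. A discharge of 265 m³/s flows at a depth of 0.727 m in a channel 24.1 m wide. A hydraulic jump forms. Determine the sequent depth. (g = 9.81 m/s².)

q = Q/b = 265/24.1 = 11.0 m²/s; V₁ = q/y₁ = 15.1 m/s. Fr₁ = V₁/√(g·y₁) = 5.66.
Sequent-depth ratio: y₂/y₁ = ½[√(1 + 8Fr₁²) − 1] = ½[√257.6 − 1] = 7.53.
y₂ = 7.53 × 0.727 = 5.47 m.

y₂ = 5.47 m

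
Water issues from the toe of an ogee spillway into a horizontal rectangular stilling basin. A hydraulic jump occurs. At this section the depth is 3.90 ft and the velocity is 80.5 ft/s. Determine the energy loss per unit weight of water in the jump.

ΔE = 65.7 ft

Fr₁ = V₁/√(g·y₁) = 80.5/√(32.2×3.90) = 7.18.
Bélanger equation: y₂/y₁ = ½[√(1 + 8Fr₁²) − 1] = ½[√413.8 − 1] = 9.67.
y₂ = 9.67 × 3.90 = 37.7 ft.
Head loss: ΔE = (y₂ − y₁)³/(4y₁y₂) = (37.7 − 3.90)³/(4×3.90×37.7) = 38676/588 = 65.7 ft.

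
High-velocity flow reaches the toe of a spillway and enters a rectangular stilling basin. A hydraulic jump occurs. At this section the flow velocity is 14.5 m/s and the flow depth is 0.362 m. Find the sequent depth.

Fr₁ = V₁/√(g·y₁) = 14.5/√(9.81×0.362) = 7.69.
By Bélanger, y₂/y₁ = ½[√(1 + 8Fr₁²) − 1] = ½[√474.6 − 1] = 10.4.
y₂ = 10.4 × 0.362 = 3.76 m.

y₂ = 3.76 m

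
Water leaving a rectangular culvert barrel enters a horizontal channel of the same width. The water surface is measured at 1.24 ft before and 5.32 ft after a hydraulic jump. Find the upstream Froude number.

Fr₁ = 3.37

For a rectangular channel the momentum equation gives q² = ½·g·y₁·y₂·(y₁ + y₂) = ½×32.2×1.24×5.32×6.56 = 697.
q = √697 = 26.4 ft²/s.
V₁ = q/y₁ = 21.3 ft/s; Fr₁ = V₁/√(g·y₁) = 3.37.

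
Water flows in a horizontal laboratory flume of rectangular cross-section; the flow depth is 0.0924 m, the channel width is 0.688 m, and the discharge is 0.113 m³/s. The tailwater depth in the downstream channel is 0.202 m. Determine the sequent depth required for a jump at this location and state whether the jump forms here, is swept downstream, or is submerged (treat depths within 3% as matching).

y₂ = 0.202 m; the jump forms here

q = Q/b = 0.113/0.688 = 0.164 m²/s; V₁ = q/y₁ = 1.78 m/s. Fr₁ = V₁/√(g·y₁) = 1.87.
By Bélanger, y₂/y₁ = ½[√(1 + 8Fr₁²) − 1] = ½[√28.89 − 1] = 2.19.
y₂ = 2.19 × 0.0924 = 0.202 m.
Tailwater y_tw = 0.202 m: y_tw ≈ y₂, so the jump forms here.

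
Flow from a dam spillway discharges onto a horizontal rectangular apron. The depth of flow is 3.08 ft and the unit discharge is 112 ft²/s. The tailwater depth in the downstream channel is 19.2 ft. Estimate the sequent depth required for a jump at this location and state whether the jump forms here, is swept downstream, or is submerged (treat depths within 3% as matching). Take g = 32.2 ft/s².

V₁ = q/y₁ = 112/3.08 = 36.4 ft/s. Fr₁ = V₁/√(g·y₁) = 36.4/√(32.2×3.08) = 3.65.
Bélanger equation: y₂/y₁ = ½[√(1 + 8Fr₁²) − 1] = ½[√107.7 − 1] = 4.69.
y₂ = 4.69 × 3.08 = 14.4 ft.
Tailwater y_tw = 19.2 ft: y_tw > y₂, so the jump is submerged.

y₂ = 14.4 ft; the jump is submerged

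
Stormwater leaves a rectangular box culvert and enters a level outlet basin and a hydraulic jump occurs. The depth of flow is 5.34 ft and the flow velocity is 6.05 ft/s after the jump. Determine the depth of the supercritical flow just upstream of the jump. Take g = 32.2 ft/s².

Fr₂ = V₂/√(g·y₂) = 6.05/√(32.2×5.34) = 0.461.
Since the conjugate-depth ratio holds either way, y₁/y₂ = ½[√(1 + 8Fr₂²) − 1] = ½[√2.703 − 1] = 0.322.
y₁ = 0.322 × 5.34 = 1.72 ft.

y₁ = 1.72 ft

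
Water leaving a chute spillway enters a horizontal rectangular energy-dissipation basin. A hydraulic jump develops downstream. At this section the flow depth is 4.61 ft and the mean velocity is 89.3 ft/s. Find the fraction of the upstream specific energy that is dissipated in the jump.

ΔE/E₁ = 0.636 (63.6%)

Fr₁ = V₁/√(g·y₁) = 89.3/√(32.2×4.61) = 7.33.
Bélanger equation: y₂/y₁ = ½[√(1 + 8Fr₁²) − 1] = ½[√430.8 − 1] = 9.88.
y₂ = 9.88 × 4.61 = 45.5 ft.
E₁ = y₁ + V₁²/2g = 128 ft. ΔE = (y₂ − y₁)³/(4y₁y₂) = 81.6 ft. ΔE/E₁ = 81.6/128 = 0.636.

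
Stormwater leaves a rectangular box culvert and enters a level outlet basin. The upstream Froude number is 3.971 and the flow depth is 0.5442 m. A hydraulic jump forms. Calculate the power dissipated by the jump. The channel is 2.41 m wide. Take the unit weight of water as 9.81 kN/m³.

Fr₁ = 3.971 (given).
Sequent-depth ratio: y₂/y₁ = ½[√(1 + 8Fr₁²) − 1] = ½[√127.15 − 1] = 5.138.
y₂ = 5.138 × 0.5442 = 2.796 m.
Head loss: ΔE = (y₂ − y₁)³/(4y₁y₂) = (2.796 − 0.5442)³/(4×0.5442×2.796) = 11.42/6.087 = 1.876 m.
V₁ = Fr₁·√(g·y₁) = 3.971×√(9.81×0.5442) = 9.175 m/s; q = V₁·y₁ = 4.993 m²/s. Q = q·b = 4.993 × 2.41 = 12.03 m³/s. P = γ·Q·ΔE = 9.81 × 12.03 × 1.876 = 221.5 kW.

P = 221.5 kW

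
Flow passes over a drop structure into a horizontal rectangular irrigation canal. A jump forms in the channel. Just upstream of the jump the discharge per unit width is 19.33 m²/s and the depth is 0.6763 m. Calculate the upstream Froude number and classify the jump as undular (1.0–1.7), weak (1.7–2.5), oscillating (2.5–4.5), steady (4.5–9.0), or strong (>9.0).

Fr₁ = 11.10; strong jump

V₁ = q/y₁ = 19.33/0.6763 = 28.58 m/s. Fr₁ = V₁/√(g·y₁) = 28.58/√(9.81×0.6763) = 11.10.
Fr₁ = 11.10 lies in the strong range.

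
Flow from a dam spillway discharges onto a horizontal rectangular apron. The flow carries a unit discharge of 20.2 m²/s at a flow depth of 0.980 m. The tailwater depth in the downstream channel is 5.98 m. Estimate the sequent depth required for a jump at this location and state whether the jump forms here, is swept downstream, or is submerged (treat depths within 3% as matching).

y₂ = 8.74 m; the jump is swept downstream

V₁ = q/y₁ = 20.2/0.980 = 20.6 m/s. Fr₁ = V₁/√(g·y₁) = 20.6/√(9.81×0.980) = 6.65.
Conjugate-depth relation: y₂/y₁ = ½[√(1 + 8Fr₁²) − 1] = ½[√354.5 − 1] = 8.91.
y₂ = 8.91 × 0.980 = 8.74 m.
Tailwater y_tw = 5.98 m: y_tw < y₂, so the jump is swept downstream.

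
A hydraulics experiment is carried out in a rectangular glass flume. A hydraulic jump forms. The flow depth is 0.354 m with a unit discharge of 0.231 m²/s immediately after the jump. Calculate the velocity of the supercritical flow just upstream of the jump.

V₂ = q/y₂ = 0.231/0.354 = 0.653 m/s; Fr₂ = V₂/√(g·y₂) = 0.350.
From the momentum equation (using Fr₂), y₁/y₂ = ½[√(1 + 8Fr₂²) − 1] = ½[√1.981 − 1] = 0.204.
y₁ = 0.204 × 0.354 = 0.0721 m.
V₁ = q/y₁ = 0.231/0.0721 = 3.20 m/s.

V₁ = 3.20 m/s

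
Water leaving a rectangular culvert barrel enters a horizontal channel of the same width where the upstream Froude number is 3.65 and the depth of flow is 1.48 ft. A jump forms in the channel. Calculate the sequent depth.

Fr₁ = 3.65 (given).
Sequent-depth ratio: y₂/y₁ = ½[√(1 + 8Fr₁²) − 1] = ½[√107.6 − 1] = 4.69.
y₂ = 4.69 × 1.48 = 6.94 ft.

y₂ = 6.94 ft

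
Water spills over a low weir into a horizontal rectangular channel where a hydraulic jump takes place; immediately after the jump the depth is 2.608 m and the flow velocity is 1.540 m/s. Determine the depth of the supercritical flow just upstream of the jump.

y₁ = 0.4169 m

Fr₂ = V₂/√(g·y₂) = 1.540/√(9.81×2.608) = 0.3045.
Since the conjugate-depth ratio holds either way, y₁/y₂ = ½[√(1 + 8Fr₂²) − 1] = ½[√1.7416 − 1] = 0.1598.
y₁ = 0.1598 × 2.608 = 0.4169 m.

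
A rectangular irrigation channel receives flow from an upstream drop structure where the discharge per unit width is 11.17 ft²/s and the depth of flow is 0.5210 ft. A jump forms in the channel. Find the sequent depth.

y₂ = 3.605 ft

V₁ = q/y₁ = 11.17/0.5210 = 21.44 ft/s. Fr₁ = V₁/√(g·y₁) = 21.44/√(32.2×0.5210) = 5.234.
Conjugate-depth relation: y₂/y₁ = ½[√(1 + 8Fr₁²) − 1] = ½[√220.19 − 1] = 6.919.
y₂ = 6.919 × 0.5210 = 3.605 ft.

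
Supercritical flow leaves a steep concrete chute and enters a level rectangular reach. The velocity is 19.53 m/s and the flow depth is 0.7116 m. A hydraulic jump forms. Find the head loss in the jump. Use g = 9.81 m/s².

ΔE = 12.86 m

Fr₁ = V₁/√(g·y₁) = 19.53/√(9.81×0.7116) = 7.392.
Conjugate-depth relation: y₂/y₁ = ½[√(1 + 8Fr₁²) − 1] = ½[√438.11 − 1] = 9.966.
y₂ = 9.966 × 0.7116 = 7.091 m.
Head loss: ΔE = (y₂ − y₁)³/(4y₁y₂) = (7.091 − 0.7116)³/(4×0.7116×7.091) = 259.7/20.19 = 12.86 m.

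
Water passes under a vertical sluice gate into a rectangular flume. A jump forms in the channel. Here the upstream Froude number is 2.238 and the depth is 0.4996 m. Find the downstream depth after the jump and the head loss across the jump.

Fr₁ = 2.238 (given).
Sequent-depth ratio: y₂/y₁ = ½[√(1 + 8Fr₁²) − 1] = ½[√41.069 − 1] = 2.704.
y₂ = 2.704 × 0.4996 = 1.351 m.
Head loss: ΔE = (y₂ − y₁)³/(4y₁y₂) = (1.351 − 0.4996)³/(4×0.4996×1.351) = 0.6173/2.700 = 0.2286 m.

y₂ = 1.351 m; ΔE = 0.2286 m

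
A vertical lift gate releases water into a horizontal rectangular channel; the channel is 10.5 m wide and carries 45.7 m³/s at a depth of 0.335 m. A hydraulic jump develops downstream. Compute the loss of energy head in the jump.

ΔE = 5.61 m

q = Q/b = 45.7/10.5 = 4.35 m²/s; V₁ = q/y₁ = 13.0 m/s. Fr₁ = V₁/√(g·y₁) = 7.17.
Conjugate-depth relation: y₂/y₁ = ½[√(1 + 8Fr₁²) − 1] = ½[√411.9 − 1] = 9.65.
y₂ = 9.65 × 0.335 = 3.23 m.
Head loss: ΔE = (y₂ − y₁)³/(4y₁y₂) = (3.23 − 0.335)³/(4×0.335×3.23) = 24.3/4.33 = 5.61 m.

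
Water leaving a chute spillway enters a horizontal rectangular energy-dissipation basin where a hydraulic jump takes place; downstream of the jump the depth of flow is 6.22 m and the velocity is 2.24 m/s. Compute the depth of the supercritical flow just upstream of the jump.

Fr₂ = V₂/√(g·y₂) = 2.24/√(9.81×6.22) = 0.287.
The Bélanger relation is symmetric: y₁/y₂ = ½[√(1 + 8Fr₂²) − 1] = ½[√1.658 − 1] = 0.144.
y₁ = 0.144 × 6.22 = 0.894 m.

y₁ = 0.894 m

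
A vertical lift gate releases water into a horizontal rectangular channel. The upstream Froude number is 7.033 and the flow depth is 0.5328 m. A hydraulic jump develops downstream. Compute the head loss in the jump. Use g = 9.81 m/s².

Fr₁ = 7.033 (given).
By Bélanger, y₂/y₁ = ½[√(1 + 8Fr₁²) − 1] = ½[√396.70 − 1] = 9.459.
y₂ = 9.459 × 0.5328 = 5.040 m.
V₁ = Fr₁·√(g·y₁) = 7.033×√(9.81×0.5328) = 16.08 m/s; q = V₁·y₁ = 8.567 m²/s. V₂ = q/y₂ = 8.567/5.040 = 1.700 m/s. E₁ = y₁ + V₁²/2g = 13.71 m; E₂ = y₂ + V₂²/2g = 5.187 m. ΔE = E₁ − E₂ = 8.523 m.

ΔE = 8.523 m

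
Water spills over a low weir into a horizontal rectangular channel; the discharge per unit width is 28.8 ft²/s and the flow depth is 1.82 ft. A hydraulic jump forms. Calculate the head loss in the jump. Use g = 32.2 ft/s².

ΔE = 0.581 ft

V₁ = q/y₁ = 28.8/1.82 = 15.8 ft/s. Fr₁ = V₁/√(g·y₁) = 15.8/√(32.2×1.82) = 2.07.
Bélanger equation: y₂/y₁ = ½[√(1 + 8Fr₁²) − 1] = ½[√35.18 − 1] = 2.47.
y₂ = 2.47 × 1.82 = 4.49 ft.
V₂ = q/y₂ = 28.8/4.49 = 6.42 ft/s. E₁ = y₁ + V₁²/2g = 5.71 ft; E₂ = y₂ + V₂²/2g = 5.13 ft. ΔE = E₁ − E₂ = 0.581 ft.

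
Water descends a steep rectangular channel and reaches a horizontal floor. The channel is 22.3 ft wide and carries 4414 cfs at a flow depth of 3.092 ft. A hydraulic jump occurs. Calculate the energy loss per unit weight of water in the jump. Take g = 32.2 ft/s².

q = Q/b = 4414/22.3 = 197.9 ft²/s; V₁ = q/y₁ = 64.02 ft/s. Fr₁ = V₁/√(g·y₁) = 6.416.
Bélanger equation: y₂/y₁ = ½[√(1 + 8Fr₁²) − 1] = ½[√330.28 − 1] = 8.587.
y₂ = 8.587 × 3.092 = 26.55 ft.
V₂ = q/y₂ = 197.9/26.55 = 7.455 ft/s. E₁ = y₁ + V₁²/2g = 66.73 ft; E₂ = y₂ + V₂²/2g = 27.41 ft. ΔE = E₁ − E₂ = 39.31 ft.

ΔE = 39.31 ft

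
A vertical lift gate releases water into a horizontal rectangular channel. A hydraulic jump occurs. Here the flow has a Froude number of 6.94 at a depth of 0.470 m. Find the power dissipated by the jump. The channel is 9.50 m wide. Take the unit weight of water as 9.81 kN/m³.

P = 4748 kW

Fr₁ = 6.94 (given).
By Bélanger, y₂/y₁ = ½[√(1 + 8Fr₁²) − 1] = ½[√386.3 − 1] = 9.33.
y₂ = 9.33 × 0.470 = 4.38 m.
Head loss: ΔE = (y₂ − y₁)³/(4y₁y₂) = (4.38 − 0.470)³/(4×0.470×4.38) = 60.0/8.24 = 7.27 m.
V₁ = Fr₁·√(g·y₁) = 6.94×√(9.81×0.470) = 14.9 m/s; q = V₁·y₁ = 7.00 m²/s. Q = q·b = 7.00 × 9.50 = 66.5 m³/s. P = γ·Q·ΔE = 9.81 × 66.5 × 7.27 = 4748 kW.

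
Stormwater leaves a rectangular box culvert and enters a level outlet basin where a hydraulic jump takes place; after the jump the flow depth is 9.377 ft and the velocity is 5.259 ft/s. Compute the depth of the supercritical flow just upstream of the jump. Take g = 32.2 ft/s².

y₁ = 1.483 ft

Fr₂ = V₂/√(g·y₂) = 5.259/√(32.2×9.377) = 0.3027.
The Bélanger relation is symmetric: y₁/y₂ = ½[√(1 + 8Fr₂²) − 1] = ½[√1.7328 − 1] = 0.1582.
y₁ = 0.1582 × 9.377 = 1.483 ft.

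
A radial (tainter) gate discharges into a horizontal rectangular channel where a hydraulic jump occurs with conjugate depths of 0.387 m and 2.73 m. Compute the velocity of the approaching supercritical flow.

V₁ = 10.4 m/s

For a rectangular channel the momentum equation gives q² = ½·g·y₁·y₂·(y₁ + y₂) = ½×9.81×0.387×2.73×3.12 = 16.2.
q = √16.2 = 4.02 m²/s.
V₁ = q/y₁ = 4.02/0.387 = 10.4 m/s.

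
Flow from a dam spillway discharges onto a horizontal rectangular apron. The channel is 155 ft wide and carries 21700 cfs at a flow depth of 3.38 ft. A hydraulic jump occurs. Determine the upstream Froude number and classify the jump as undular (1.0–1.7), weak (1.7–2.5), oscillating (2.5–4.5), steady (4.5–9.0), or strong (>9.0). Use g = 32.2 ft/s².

Fr₁ = 3.97; oscillating jump

q = Q/b = 21700/155 = 140 ft²/s; V₁ = q/y₁ = 41.4 ft/s. Fr₁ = V₁/√(g·y₁) = 3.97.
Fr₁ = 3.97 lies in the oscillating range.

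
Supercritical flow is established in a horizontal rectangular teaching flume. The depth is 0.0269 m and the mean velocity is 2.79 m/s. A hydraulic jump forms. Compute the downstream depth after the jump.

Fr₁ = V₁/√(g·y₁) = 2.79/√(9.81×0.0269) = 5.43.
By Bélanger, y₂/y₁ = ½[√(1 + 8Fr₁²) − 1] = ½[√237.0 − 1] = 7.20.
y₂ = 7.20 × 0.0269 = 0.194 m.

y₂ = 0.194 m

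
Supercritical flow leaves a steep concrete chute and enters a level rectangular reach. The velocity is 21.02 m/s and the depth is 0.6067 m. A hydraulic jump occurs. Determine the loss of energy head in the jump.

ΔE = 15.87 m

Fr₁ = V₁/√(g·y₁) = 21.02/√(9.81×0.6067) = 8.616.
Sequent-depth ratio: y₂/y₁ = ½[√(1 + 8Fr₁²) − 1] = ½[√594.90 − 1] = 11.70.
y₂ = 11.70 × 0.6067 = 7.096 m.
Head loss: ΔE = (y₂ − y₁)³/(4y₁y₂) = (7.096 − 0.6067)³/(4×0.6067×7.096) = 273.2/17.22 = 15.87 m.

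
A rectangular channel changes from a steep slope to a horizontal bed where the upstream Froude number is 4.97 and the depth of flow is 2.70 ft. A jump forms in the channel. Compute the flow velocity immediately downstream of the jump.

V₂ = 7.08 ft/s

Fr₁ = 4.97 (given).
Conjugate-depth relation: y₂/y₁ = ½[√(1 + 8Fr₁²) − 1] = ½[√198.6 − 1] = 6.55.
y₂ = 6.55 × 2.70 = 17.7 ft.
V₁ = Fr₁·√(g·y₁) = 4.97×√(32.2×2.70) = 46.3 ft/s; q = V₁·y₁ = 125 ft²/s.
V₂ = q/y₂ = 125/17.7 = 7.08 ft/s.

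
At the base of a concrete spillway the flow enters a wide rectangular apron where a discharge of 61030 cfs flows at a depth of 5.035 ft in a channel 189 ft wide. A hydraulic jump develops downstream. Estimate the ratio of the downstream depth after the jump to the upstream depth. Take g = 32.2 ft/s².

y₂/y₁ = 6.641

q = Q/b = 61030/189 = 322.9 ft²/s; V₁ = q/y₁ = 64.13 ft/s. Fr₁ = V₁/√(g·y₁) = 5.037.
Conjugate-depth relation: y₂/y₁ = ½[√(1 + 8Fr₁²) − 1] = ½[√203.95 − 1] = 6.641.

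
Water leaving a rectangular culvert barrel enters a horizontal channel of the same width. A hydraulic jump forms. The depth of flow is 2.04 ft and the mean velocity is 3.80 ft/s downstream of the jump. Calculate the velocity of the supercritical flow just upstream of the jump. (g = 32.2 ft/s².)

Fr₂ = V₂/√(g·y₂) = 3.80/√(32.2×2.04) = 0.469.
Since the conjugate-depth ratio holds either way, y₁/y₂ = ½[√(1 + 8Fr₂²) − 1] = ½[√2.759 − 1] = 0.330.
y₁ = 0.330 × 2.04 = 0.674 ft.
V₁ = q/y₁ = 7.75/0.674 = 11.5 ft/s.

V₁ = 11.5 ft/s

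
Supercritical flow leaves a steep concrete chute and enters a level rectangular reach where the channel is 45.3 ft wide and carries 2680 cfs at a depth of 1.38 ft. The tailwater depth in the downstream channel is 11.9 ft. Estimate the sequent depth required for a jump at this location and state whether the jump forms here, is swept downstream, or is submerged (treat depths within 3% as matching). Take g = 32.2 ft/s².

q = Q/b = 2680/45.3 = 59.2 ft²/s; V₁ = q/y₁ = 42.9 ft/s. Fr₁ = V₁/√(g·y₁) = 6.43.
By Bélanger, y₂/y₁ = ½[√(1 + 8Fr₁²) − 1] = ½[√331.9 − 1] = 8.61.
y₂ = 8.61 × 1.38 = 11.9 ft.
Tailwater y_tw = 11.9 ft: y_tw ≈ y₂, so the jump forms here.

y₂ = 11.9 ft; the jump forms here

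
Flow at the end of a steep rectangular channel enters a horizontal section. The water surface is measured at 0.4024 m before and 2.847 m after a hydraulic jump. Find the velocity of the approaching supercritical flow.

For a rectangular channel the momentum equation gives q² = ½·g·y₁·y₂·(y₁ + y₂) = ½×9.81×0.4024×2.847×3.249 = 18.26.
q = √18.26 = 4.273 m²/s.
V₁ = q/y₁ = 4.273/0.4024 = 10.62 m/s.

V₁ = 10.62 m/s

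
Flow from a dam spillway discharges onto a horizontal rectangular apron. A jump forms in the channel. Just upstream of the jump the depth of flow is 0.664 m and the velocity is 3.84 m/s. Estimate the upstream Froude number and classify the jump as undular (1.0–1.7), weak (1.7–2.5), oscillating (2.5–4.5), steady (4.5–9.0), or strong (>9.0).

Fr₁ = V₁/√(g·y₁) = 3.84/√(9.81×0.664) = 1.50.
Fr₁ = 1.50 lies in the undular range.

Fr₁ = 1.50; undular jump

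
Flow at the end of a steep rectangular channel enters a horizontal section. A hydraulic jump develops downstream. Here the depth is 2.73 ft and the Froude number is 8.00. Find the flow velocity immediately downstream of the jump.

V₂ = 6.93 ft/s

Fr₁ = 8.00 (given).
From the momentum equation for a rectangular channel, y₂/y₁ = ½[√(1 + 8Fr₁²) − 1] = ½[√513.0 − 1] = 10.8.
y₂ = 10.8 × 2.73 = 29.6 ft.
V₁ = Fr₁·√(g·y₁) = 8.00×√(32.2×2.73) = 75.0 ft/s; q = V₁·y₁ = 205 ft²/s.
V₂ = q/y₂ = 205/29.6 = 6.93 ft/s.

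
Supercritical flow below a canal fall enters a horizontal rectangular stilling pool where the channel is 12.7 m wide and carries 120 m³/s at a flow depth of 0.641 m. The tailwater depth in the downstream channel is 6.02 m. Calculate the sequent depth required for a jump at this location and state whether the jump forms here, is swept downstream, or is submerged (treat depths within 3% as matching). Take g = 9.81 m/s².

q = Q/b = 120/12.7 = 9.45 m²/s; V₁ = q/y₁ = 14.7 m/s. Fr₁ = V₁/√(g·y₁) = 5.88.
Sequent-depth ratio: y₂/y₁ = ½[√(1 + 8Fr₁²) − 1] = ½[√277.4 − 1] = 7.83.
y₂ = 7.83 × 0.641 = 5.02 m.
Tailwater y_tw = 6.02 m: y_tw > y₂, so the jump is submerged.

y₂ = 5.02 m; the jump is submerged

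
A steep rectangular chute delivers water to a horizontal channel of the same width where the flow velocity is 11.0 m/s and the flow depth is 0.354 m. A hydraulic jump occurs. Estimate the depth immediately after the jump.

Fr₁ = V₁/√(g·y₁) = 11.0/√(9.81×0.354) = 5.90.
By Bélanger, y₂/y₁ = ½[√(1 + 8Fr₁²) − 1] = ½[√279.7 − 1] = 7.86.
y₂ = 7.86 × 0.354 = 2.78 m.

y₂ = 2.78 m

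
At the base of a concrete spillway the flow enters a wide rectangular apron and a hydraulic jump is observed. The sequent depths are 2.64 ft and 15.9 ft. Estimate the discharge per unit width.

For a rectangular channel the momentum equation gives q² = ½·g·y₁·y₂·(y₁ + y₂) = ½×32.2×2.64×15.9×18.5 = 12530.
q = √12530 = 112 ft²/s.

q = 112 ft²/s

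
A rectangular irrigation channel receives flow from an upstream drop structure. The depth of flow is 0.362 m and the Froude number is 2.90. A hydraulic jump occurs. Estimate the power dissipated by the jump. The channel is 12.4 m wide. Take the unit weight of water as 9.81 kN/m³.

P = 109 kW

Fr₁ = 2.90 (given).
Conjugate-depth relation: y₂/y₁ = ½[√(1 + 8Fr₁²) − 1] = ½[√68.28 − 1] = 3.63.
y₂ = 3.63 × 0.362 = 1.31 m.
Head loss: ΔE = (y₂ − y₁)³/(4y₁y₂) = (1.31 − 0.362)³/(4×0.362×1.31) = 0.865/1.90 = 0.454 m.
V₁ = Fr₁·√(g·y₁) = 2.90×√(9.81×0.362) = 5.46 m/s; q = V₁·y₁ = 1.98 m²/s. Q = q·b = 1.98 × 12.4 = 24.5 m³/s. P = γ·Q·ΔE = 9.81 × 24.5 × 0.454 = 109 kW.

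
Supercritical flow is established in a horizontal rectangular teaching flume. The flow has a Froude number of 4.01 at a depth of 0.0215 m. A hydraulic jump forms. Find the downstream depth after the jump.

y₂ = 0.112 m

Fr₁ = 4.01 (given).
Bélanger equation: y₂/y₁ = ½[√(1 + 8Fr₁²) − 1] = ½[√129.6 − 1] = 5.19.
y₂ = 5.19 × 0.0215 = 0.112 m.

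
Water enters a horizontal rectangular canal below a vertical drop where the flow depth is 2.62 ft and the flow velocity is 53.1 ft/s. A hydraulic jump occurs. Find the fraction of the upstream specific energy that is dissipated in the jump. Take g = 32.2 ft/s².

ΔE/E₁ = 0.550 (55.0%)

Fr₁ = V₁/√(g·y₁) = 53.1/√(32.2×2.62) = 5.78.
Sequent-depth ratio: y₂/y₁ = ½[√(1 + 8Fr₁²) − 1] = ½[√268.4 − 1] = 7.69.
y₂ = 7.69 × 2.62 = 20.2 ft.
E₁ = y₁ + V₁²/2g = 46.4 ft. ΔE = (y₂ − y₁)³/(4y₁y₂) = 25.5 ft. ΔE/E₁ = 25.5/46.4 = 0.550.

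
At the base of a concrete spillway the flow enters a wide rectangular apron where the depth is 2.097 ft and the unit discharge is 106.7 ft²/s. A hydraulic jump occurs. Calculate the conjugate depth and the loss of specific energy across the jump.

y₂ = 17.34 ft; ΔE = 24.37 ft

V₁ = q/y₁ = 106.7/2.097 = 50.88 ft/s. Fr₁ = V₁/√(g·y₁) = 50.88/√(32.2×2.097) = 6.192.
By Bélanger, y₂/y₁ = ½[√(1 + 8Fr₁²) − 1] = ½[√307.74 − 1] = 8.271.
y₂ = 8.271 × 2.097 = 17.34 ft.
Head loss: ΔE = (y₂ − y₁)³/(4y₁y₂) = (17.34 − 2.097)³/(4×2.097×17.34) = 3545/145.5 = 24.37 ft.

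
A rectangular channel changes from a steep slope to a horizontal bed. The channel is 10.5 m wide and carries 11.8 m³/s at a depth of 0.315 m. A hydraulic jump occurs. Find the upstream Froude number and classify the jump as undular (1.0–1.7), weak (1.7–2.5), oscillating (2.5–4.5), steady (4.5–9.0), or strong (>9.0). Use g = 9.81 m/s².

Fr₁ = 2.03; weak jump

q = Q/b = 11.8/10.5 = 1.12 m²/s; V₁ = q/y₁ = 3.57 m/s. Fr₁ = V₁/√(g·y₁) = 2.03.
Fr₁ = 2.03 lies in the weak range.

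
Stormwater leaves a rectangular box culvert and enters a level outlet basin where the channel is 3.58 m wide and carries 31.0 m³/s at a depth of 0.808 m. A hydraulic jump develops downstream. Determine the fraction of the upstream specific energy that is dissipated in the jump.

ΔE/E₁ = 0.368 (36.8%)

q = Q/b = 31.0/3.58 = 8.66 m²/s; V₁ = q/y₁ = 10.7 m/s. Fr₁ = V₁/√(g·y₁) = 3.81.
Sequent-depth ratio: y₂/y₁ = ½[√(1 + 8Fr₁²) − 1] = ½[√116.9 − 1] = 4.91.
y₂ = 4.91 × 0.808 = 3.96 m.
E₁ = y₁ + V₁²/2g = 6.66 m. ΔE = (y₂ − y₁)³/(4y₁y₂) = 2.45 m. ΔE/E₁ = 2.45/6.66 = 0.368.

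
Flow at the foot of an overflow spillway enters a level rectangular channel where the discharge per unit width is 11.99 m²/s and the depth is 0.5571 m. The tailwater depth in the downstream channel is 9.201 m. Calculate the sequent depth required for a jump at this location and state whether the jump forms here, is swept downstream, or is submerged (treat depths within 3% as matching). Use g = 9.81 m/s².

V₁ = q/y₁ = 11.99/0.5571 = 21.52 m/s. Fr₁ = V₁/√(g·y₁) = 21.52/√(9.81×0.5571) = 9.206.
By Bélanger, y₂/y₁ = ½[√(1 + 8Fr₁²) − 1] = ½[√679.05 − 1] = 12.53.
y₂ = 12.53 × 0.5571 = 6.980 m.
Tailwater y_tw = 9.201 m: y_tw > y₂, so the jump is submerged.

y₂ = 6.980 m; the jump is submerged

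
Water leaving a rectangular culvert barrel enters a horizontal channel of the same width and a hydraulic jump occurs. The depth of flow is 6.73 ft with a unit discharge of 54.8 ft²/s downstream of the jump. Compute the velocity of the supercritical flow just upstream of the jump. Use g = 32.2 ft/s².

V₁ = 19.0 ft/s

V₂ = q/y₂ = 54.8/6.73 = 8.14 ft/s; Fr₂ = V₂/√(g·y₂) = 0.553.
The Bélanger relation is symmetric: y₁/y₂ = ½[√(1 + 8Fr₂²) − 1] = ½[√3.448 − 1] = 0.428.
y₁ = 0.428 × 6.73 = 2.88 ft.
V₁ = q/y₁ = 54.8/2.88 = 19.0 ft/s.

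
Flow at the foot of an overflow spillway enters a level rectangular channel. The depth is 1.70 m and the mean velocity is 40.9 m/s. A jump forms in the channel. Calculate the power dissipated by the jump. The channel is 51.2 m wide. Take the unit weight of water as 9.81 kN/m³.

P = 2209260 kW

Fr₁ = V₁/√(g·y₁) = 40.9/√(9.81×1.70) = 10.0.
Bélanger equation: y₂/y₁ = ½[√(1 + 8Fr₁²) − 1] = ½[√803.5 − 1] = 13.7.
y₂ = 13.7 × 1.70 = 23.2 m.
q = V₁·y₁ = 40.9 × 1.70 = 69.5 m²/s. V₂ = q/y₂ = 69.5/23.2 = 2.99 m/s. E₁ = y₁ + V₁²/2g = 87.0 m; E₂ = y₂ + V₂²/2g = 23.7 m. ΔE = E₁ − E₂ = 63.3 m.
Q = q·b = 69.5 × 51.2 = 3560 m³/s. P = γ·Q·ΔE = 9.81 × 3560 × 63.3 = 2209260 kW.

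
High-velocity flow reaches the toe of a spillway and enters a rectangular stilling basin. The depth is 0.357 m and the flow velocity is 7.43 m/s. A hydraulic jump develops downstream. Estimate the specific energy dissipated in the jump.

Fr₁ = V₁/√(g·y₁) = 7.43/√(9.81×0.357) = 3.97.
Bélanger equation: y₂/y₁ = ½[√(1 + 8Fr₁²) − 1] = ½[√127.1 − 1] = 5.14.
y₂ = 5.14 × 0.357 = 1.83 m.
q = V₁·y₁ = 7.43 × 0.357 = 2.65 m²/s. V₂ = q/y₂ = 2.65/1.83 = 1.45 m/s. E₁ = y₁ + V₁²/2g = 3.17 m; E₂ = y₂ + V₂²/2g = 1.94 m. ΔE = E₁ − E₂ = 1.23 m.

ΔE = 1.23 m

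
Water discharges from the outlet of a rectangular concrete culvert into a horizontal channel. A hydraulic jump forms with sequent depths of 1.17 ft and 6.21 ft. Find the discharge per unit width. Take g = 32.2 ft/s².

For a rectangular channel the momentum equation gives q² = ½·g·y₁·y₂·(y₁ + y₂) = ½×32.2×1.17×6.21×7.38 = 863.
q = √863 = 29.4 ft²/s.

q = 29.4 ft²/s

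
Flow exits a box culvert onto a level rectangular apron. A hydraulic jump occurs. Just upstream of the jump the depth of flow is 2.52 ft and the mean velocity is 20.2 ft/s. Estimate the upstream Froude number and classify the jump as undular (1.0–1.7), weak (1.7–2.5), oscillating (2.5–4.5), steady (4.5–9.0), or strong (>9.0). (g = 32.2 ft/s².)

Fr₁ = 2.24; weak jump

Fr₁ = V₁/√(g·y₁) = 20.2/√(32.2×2.52) = 2.24.
Fr₁ = 2.24 lies in the weak range.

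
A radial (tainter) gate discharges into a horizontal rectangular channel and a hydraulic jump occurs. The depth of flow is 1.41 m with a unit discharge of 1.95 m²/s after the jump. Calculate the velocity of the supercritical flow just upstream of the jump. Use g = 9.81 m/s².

V₁ = 6.13 m/s

V₂ = q/y₂ = 1.95/1.41 = 1.38 m/s; Fr₂ = V₂/√(g·y₂) = 0.372.
From the momentum equation (using Fr₂), y₁/y₂ = ½[√(1 + 8Fr₂²) − 1] = ½[√2.106 − 1] = 0.226.
y₁ = 0.226 × 1.41 = 0.318 m.
V₁ = q/y₁ = 1.95/0.318 = 6.13 m/s.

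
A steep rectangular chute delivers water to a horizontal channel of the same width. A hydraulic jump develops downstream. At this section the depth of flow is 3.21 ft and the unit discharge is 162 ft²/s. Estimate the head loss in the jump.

V₁ = q/y₁ = 162/3.21 = 50.5 ft/s. Fr₁ = V₁/√(g·y₁) = 50.5/√(32.2×3.21) = 4.96.
Conjugate-depth relation: y₂/y₁ = ½[√(1 + 8Fr₁²) − 1] = ½[√198.1 − 1] = 6.54.
y₂ = 6.54 × 3.21 = 21.0 ft.
Head loss: ΔE = (y₂ − y₁)³/(4y₁y₂) = (21.0 − 3.21)³/(4×3.21×21.0) = 5618/269 = 20.8 ft.

ΔE = 20.8 ft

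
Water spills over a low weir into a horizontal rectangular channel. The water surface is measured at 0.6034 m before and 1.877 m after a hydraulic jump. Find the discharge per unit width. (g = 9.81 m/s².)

q = 3.712 m²/s

For a rectangular channel the momentum equation gives q² = ½·g·y₁·y₂·(y₁ + y₂) = ½×9.81×0.6034×1.877×2.480 = 13.78.
q = √13.78 = 3.712 m²/s.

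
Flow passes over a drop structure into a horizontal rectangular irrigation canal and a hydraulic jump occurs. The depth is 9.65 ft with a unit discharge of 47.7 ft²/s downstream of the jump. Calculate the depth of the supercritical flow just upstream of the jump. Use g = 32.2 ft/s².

y₁ = 1.33 ft

V₂ = q/y₂ = 47.7/9.65 = 4.94 ft/s; Fr₂ = V₂/√(g·y₂) = 0.280.
The Bélanger relation is symmetric: y₁/y₂ = ½[√(1 + 8Fr₂²) − 1] = ½[√1.629 − 1] = 0.138.
y₁ = 0.138 × 9.65 = 1.33 ft.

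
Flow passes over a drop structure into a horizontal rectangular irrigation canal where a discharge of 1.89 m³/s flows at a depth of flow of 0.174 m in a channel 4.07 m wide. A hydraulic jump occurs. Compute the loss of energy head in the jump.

q = Q/b = 1.89/4.07 = 0.464 m²/s; V₁ = q/y₁ = 2.67 m/s. Fr₁ = V₁/√(g·y₁) = 2.04.
Bélanger equation: y₂/y₁ = ½[√(1 + 8Fr₁²) − 1] = ½[√34.38 − 1] = 2.43.
y₂ = 2.43 × 0.174 = 0.423 m.
Head loss: ΔE = (y₂ − y₁)³/(4y₁y₂) = (0.423 − 0.174)³/(4×0.174×0.423) = 0.0155/0.294 = 0.0525 m.

ΔE = 0.0525 m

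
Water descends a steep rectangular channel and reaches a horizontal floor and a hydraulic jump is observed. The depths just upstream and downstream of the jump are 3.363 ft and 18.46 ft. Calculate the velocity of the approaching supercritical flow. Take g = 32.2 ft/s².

For a rectangular channel the momentum equation gives q² = ½·g·y₁·y₂·(y₁ + y₂) = ½×32.2×3.363×18.46×21.82 = 21812.
q = √21812 = 147.7 ft²/s.
V₁ = q/y₁ = 147.7/3.363 = 43.92 ft/s.

V₁ = 43.92 ft/s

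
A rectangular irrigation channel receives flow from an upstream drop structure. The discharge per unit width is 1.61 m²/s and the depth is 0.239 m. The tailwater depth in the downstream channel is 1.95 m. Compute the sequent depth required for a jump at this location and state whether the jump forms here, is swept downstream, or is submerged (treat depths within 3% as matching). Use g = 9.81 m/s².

V₁ = q/y₁ = 1.61/0.239 = 6.74 m/s. Fr₁ = V₁/√(g·y₁) = 6.74/√(9.81×0.239) = 4.40.
Conjugate-depth relation: y₂/y₁ = ½[√(1 + 8Fr₁²) − 1] = ½[√155.8 − 1] = 5.74.
y₂ = 5.74 × 0.239 = 1.37 m.
Tailwater y_tw = 1.95 m: y_tw > y₂, so the jump is submerged.

y₂ = 1.37 m; the jump is submerged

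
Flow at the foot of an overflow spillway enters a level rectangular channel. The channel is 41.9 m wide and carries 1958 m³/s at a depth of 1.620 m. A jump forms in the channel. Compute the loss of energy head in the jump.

ΔE = 27.80 m

q = Q/b = 1958/41.9 = 46.73 m²/s; V₁ = q/y₁ = 28.85 m/s. Fr₁ = V₁/√(g·y₁) = 7.236.
Conjugate-depth relation: y₂/y₁ = ½[√(1 + 8Fr₁²) − 1] = ½[√419.86 − 1] = 9.745.
y₂ = 9.745 × 1.620 = 15.79 m.
V₂ = q/y₂ = 46.73/15.79 = 2.960 m/s. E₁ = y₁ + V₁²/2g = 44.03 m; E₂ = y₂ + V₂²/2g = 16.23 m. ΔE = E₁ − E₂ = 27.80 m.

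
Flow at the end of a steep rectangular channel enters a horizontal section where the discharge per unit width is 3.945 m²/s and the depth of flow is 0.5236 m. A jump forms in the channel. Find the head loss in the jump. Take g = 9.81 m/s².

ΔE = 1.041 m

V₁ = q/y₁ = 3.945/0.5236 = 7.534 m/s. Fr₁ = V₁/√(g·y₁) = 7.534/√(9.81×0.5236) = 3.324.
From the momentum equation for a rectangular channel, y₂/y₁ = ½[√(1 + 8Fr₁²) − 1] = ½[√89.413 − 1] = 4.228.
y₂ = 4.228 × 0.5236 = 2.214 m.
V₂ = q/y₂ = 3.945/2.214 = 1.782 m/s. E₁ = y₁ + V₁²/2g = 3.417 m; E₂ = y₂ + V₂²/2g = 2.376 m. ΔE = E₁ − E₂ = 1.041 m.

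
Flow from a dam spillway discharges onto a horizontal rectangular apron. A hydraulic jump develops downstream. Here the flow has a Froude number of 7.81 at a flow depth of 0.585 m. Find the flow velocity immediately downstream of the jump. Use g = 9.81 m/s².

Fr₁ = 7.81 (given).
Bélanger equation: y₂/y₁ = ½[√(1 + 8Fr₁²) − 1] = ½[√489.0 − 1] = 10.6.
y₂ = 10.6 × 0.585 = 6.18 m.
V₁ = Fr₁·√(g·y₁) = 7.81×√(9.81×0.585) = 18.7 m/s; q = V₁·y₁ = 10.9 m²/s.
V₂ = q/y₂ = 10.9/6.18 = 1.77 m/s.

V₂ = 1.77 m/s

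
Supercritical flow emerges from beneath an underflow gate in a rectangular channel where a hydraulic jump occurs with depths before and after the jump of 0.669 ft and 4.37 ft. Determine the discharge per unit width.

For a rectangular channel the momentum equation gives q² = ½·g·y₁·y₂·(y₁ + y₂) = ½×32.2×0.669×4.37×5.04 = 237.
q = √237 = 15.4 ft²/s.

q = 15.4 ft²/s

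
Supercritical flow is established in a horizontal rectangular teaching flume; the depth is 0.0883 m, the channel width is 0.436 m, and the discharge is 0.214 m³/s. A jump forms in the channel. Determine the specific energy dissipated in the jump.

q = Q/b = 0.214/0.436 = 0.491 m²/s; V₁ = q/y₁ = 5.56 m/s. Fr₁ = V₁/√(g·y₁) = 5.97.
Conjugate-depth relation: y₂/y₁ = ½[√(1 + 8Fr₁²) − 1] = ½[√286.4 − 1] = 7.96.
y₂ = 7.96 × 0.0883 = 0.703 m.
V₂ = q/y₂ = 0.491/0.703 = 0.698 m/s. E₁ = y₁ + V₁²/2g = 1.66 m; E₂ = y₂ + V₂²/2g = 0.728 m. ΔE = E₁ − E₂ = 0.935 m.

ΔE = 0.935 m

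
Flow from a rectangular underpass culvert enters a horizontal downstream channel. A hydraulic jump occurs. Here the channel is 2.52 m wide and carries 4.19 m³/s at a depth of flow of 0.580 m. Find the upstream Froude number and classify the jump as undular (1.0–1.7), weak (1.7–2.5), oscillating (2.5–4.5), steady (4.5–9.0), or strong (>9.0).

q = Q/b = 4.19/2.52 = 1.66 m²/s; V₁ = q/y₁ = 2.87 m/s. Fr₁ = V₁/√(g·y₁) = 1.20.
Fr₁ = 1.20 lies in the undular range.

Fr₁ = 1.20; undular jump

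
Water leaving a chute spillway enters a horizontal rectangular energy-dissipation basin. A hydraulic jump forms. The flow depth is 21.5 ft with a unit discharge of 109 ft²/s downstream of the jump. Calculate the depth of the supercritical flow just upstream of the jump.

y₁ = 1.49 ft

V₂ = q/y₂ = 109/21.5 = 5.07 ft/s; Fr₂ = V₂/√(g·y₂) = 0.193.
Applying the sequent-depth relation in reverse, y₁/y₂ = ½[√(1 + 8Fr₂²) − 1] = ½[√1.297 − 1] = 0.0694.
y₁ = 0.0694 × 21.5 = 1.49 ft.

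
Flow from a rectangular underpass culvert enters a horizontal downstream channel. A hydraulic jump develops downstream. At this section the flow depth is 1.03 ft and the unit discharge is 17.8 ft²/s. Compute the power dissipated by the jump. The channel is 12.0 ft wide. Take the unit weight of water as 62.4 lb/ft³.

V₁ = q/y₁ = 17.8/1.03 = 17.3 ft/s. Fr₁ = V₁/√(g·y₁) = 17.3/√(32.2×1.03) = 3.00.
Bélanger equation: y₂/y₁ = ½[√(1 + 8Fr₁²) − 1] = ½[√73.04 − 1] = 3.77.
y₂ = 3.77 × 1.03 = 3.89 ft.
V₂ = q/y₂ = 17.8/3.89 = 4.58 ft/s. E₁ = y₁ + V₁²/2g = 5.67 ft; E₂ = y₂ + V₂²/2g = 4.21 ft. ΔE = E₁ − E₂ = 1.46 ft.
Q = q·b = 17.8 × 12.0 = 214 cfs. P = γ·Q·ΔE/550 = 62.4 × 214 × 1.46 / 550 = 35.3 hp.

P = 35.3 hp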